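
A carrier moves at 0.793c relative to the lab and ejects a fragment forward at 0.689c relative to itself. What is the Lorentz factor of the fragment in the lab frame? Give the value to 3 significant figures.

u_lab = (0.689 + 0.793)/(1 + 0.689×0.793) = 1.482/1.54638 = 0.958369
γ = 1/√(1 − 0.958369²) = 3.50

γ ≈ 3.50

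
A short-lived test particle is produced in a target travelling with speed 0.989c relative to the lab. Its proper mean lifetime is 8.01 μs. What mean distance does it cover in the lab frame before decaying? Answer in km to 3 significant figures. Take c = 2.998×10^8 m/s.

d ≈ 16.1 km

γ = 1/√(1 − 0.989²) = 6.7606
Dilated lifetime: Δt = γτ₀ = 6.7606 × 8.01 μs = 54.153 μs
d = vΔt = 0.989c × 54.153 μs = 2.9650×10^8 m/s × 5.4153×10^-5 s = 16.1 km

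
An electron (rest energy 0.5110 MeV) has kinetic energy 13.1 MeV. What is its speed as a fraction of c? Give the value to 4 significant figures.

β ≈ 0.9993

γ = 1 + K/(m₀c²) = 1 + 13.1/0.5110 = 26.6360
β = √(1 − 1/γ²) = 0.9993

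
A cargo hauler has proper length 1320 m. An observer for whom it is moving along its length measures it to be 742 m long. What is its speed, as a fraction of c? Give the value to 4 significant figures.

β ≈ 0.8271

γ = L₀/L = 1320/742 = 1.77898
β = √(1 − 1/γ²) = 0.8271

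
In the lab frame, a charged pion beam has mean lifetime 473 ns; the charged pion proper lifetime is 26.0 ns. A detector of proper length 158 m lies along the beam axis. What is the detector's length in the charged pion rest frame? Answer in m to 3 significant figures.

L ≈ 8.68 m

Time dilation ⇒ γ = Δt/τ₀ = 473/26.0 = 18.192
Length contraction: L = L₀/γ = 158/18.192 = 8.68 m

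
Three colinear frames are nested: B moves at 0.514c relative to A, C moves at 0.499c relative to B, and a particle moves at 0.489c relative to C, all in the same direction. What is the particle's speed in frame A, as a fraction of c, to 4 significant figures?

u ≈ 0.9290c

Compose boost 2: (0.499 + 0.514)/(1 + 0.499×0.514) = 1.013/1.25649 = 0.806217
Compose boost 3: (0.489 + 0.806217)/(1 + 0.489×0.806217) = 1.29522/1.39424 = 0.9290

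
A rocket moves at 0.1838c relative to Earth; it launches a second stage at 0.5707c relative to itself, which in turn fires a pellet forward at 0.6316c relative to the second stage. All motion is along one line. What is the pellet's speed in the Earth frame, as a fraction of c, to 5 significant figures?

Compose boost 2: (0.5707 + 0.1838)/(1 + 0.5707×0.1838) = 0.75450/1.104895 = 0.6828705
Compose boost 3: (0.6316 + 0.6828705)/(1 + 0.6316×0.6828705) = 1.314471/1.431301 = 0.91837

u ≈ 0.91837c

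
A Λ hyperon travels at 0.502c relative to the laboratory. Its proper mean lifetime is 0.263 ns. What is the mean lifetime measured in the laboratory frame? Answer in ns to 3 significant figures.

γ = 1/√(1 − 0.502²) = 1.1562
Time dilation: Δt = γτ₀ = 1.1562 × 0.263 ns = 0.304 ns

Δt ≈ 0.304 ns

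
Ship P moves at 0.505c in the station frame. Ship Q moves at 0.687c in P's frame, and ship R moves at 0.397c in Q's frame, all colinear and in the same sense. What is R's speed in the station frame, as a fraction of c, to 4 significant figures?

u ≈ 0.9487c

Compose boost 2: (0.687 + 0.505)/(1 + 0.687×0.505) = 1.192/1.34693 = 0.884972
Compose boost 3: (0.397 + 0.884972)/(1 + 0.397×0.884972) = 1.28197/1.35133 = 0.9487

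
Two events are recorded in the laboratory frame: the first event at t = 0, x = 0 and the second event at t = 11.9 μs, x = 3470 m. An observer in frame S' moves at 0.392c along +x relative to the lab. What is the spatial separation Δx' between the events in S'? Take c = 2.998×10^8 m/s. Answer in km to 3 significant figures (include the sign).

Δx' ≈ 2.25 km

γ = 1/√(1 − 0.392²) = 1.0870
Δx' = γ(Δx − vΔt) = 1.0870 × (3470 m − 0.392×(2.998×10^8 m/s)×11.9×10^-6 s)
= 1.0870 × (2071.5 m) = 2.25 km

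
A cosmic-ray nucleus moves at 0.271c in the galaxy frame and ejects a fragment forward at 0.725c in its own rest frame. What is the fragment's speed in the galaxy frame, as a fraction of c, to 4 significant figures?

Compose boost 2: (0.725 + 0.271)/(1 + 0.725×0.271) = 0.9960/1.19647 = 0.8324

u ≈ 0.8324c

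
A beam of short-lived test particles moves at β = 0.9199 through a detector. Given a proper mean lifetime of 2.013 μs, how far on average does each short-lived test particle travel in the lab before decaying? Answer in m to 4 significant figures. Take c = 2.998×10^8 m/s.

γ = 1/√(1 − 0.9199²) = 2.55002
Dilated lifetime: Δt = γτ₀ = 2.55002 × 2.013 μs = 5.13320 μs
d = vΔt = 0.9199c × 5.13320 μs = 2.75786×10^8 m/s × 5.13320×10^-6 s = 1416 m

d ≈ 1416 m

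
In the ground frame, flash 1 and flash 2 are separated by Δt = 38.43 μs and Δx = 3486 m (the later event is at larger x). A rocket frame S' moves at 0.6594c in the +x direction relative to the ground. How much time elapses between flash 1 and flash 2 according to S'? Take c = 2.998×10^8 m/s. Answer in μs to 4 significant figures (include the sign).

γ = 1/√(1 − 0.6594²) = 1.33015
Δt' = γ(Δt − vΔx/c²) = 1.33015 × (38.43 μs − 0.6594×3486 m / (2.998×10^8 m/s))
= 1.33015 × (30.7627 μs) = 40.92 μs

Δt' ≈ 40.92 μs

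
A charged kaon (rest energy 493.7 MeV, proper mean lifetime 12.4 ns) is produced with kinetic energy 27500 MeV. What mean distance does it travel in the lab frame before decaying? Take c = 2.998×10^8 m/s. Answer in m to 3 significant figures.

γ = 1 + K/(m₀c²) = 1 + 27500/493.7 = 56.702
β = √(1 − 1/γ²) = 0.99984
Dilated lifetime: γτ₀ = 56.702 × 12.4 ns = 703.10 ns
d = βc·γτ₀ = 0.99984 × (2.998×10^8 m/s) × 7.0310×10^-7 s = 211 m

d ≈ 211 m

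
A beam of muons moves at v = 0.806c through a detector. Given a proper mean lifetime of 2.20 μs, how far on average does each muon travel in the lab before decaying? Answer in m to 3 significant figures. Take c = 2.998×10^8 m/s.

γ = 1/√(1 − 0.806²) = 1.6894
Dilated lifetime: Δt = γτ₀ = 1.6894 × 2.20 μs = 3.7167 μs
d = vΔt = 0.806c × 3.7167 μs = 2.4164×10^8 m/s × 3.7167×10^-6 s = 898 m

d ≈ 898 m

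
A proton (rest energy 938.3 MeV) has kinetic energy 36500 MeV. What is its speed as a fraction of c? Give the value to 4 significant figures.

β ≈ 0.9997

γ = 1 + K/(m₀c²) = 1 + 36500/938.3 = 39.9001
β = √(1 − 1/γ²) = 0.9997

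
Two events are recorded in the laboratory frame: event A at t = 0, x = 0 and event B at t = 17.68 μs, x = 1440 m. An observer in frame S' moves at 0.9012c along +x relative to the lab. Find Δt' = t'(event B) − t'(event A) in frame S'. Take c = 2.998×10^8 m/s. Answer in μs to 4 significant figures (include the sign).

γ = 1/√(1 − 0.9012²) = 2.30732
Δt' = γ(Δt − vΔx/c²) = 2.30732 × (17.68 μs − 0.9012×1440 m / (2.998×10^8 m/s))
= 2.30732 × (13.3514 μs) = 30.81 μs

Δt' ≈ 30.81 μs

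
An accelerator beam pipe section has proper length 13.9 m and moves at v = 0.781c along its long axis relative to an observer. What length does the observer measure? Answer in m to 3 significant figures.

γ = 1/√(1 − 0.781²) = 1.6012
Length contraction: L = L₀/γ = 13.9/1.6012 = 8.68 m

L ≈ 8.68 m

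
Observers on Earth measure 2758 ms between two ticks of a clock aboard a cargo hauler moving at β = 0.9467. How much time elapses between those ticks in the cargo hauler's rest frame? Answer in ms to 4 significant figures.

γ = 1/√(1 − 0.9467²) = 3.10447
Proper time: τ₀ = Δt/γ = 2758/3.10447 = 888.4 ms

τ₀ ≈ 888.4 ms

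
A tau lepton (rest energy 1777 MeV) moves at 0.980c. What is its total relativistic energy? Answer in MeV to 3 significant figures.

E ≈ 8930 MeV

γ = 1/√(1 − 0.980²) = 5.0252
E = γm₀c² = 5.0252 × 1777 MeV = 8930 MeV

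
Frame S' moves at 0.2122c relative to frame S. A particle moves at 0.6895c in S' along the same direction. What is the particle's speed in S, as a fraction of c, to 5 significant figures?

Relativistic velocity addition: u = (u' + v)/(1 + u'v/c²)
= (0.6895 + 0.2122)/(1 + 0.6895×0.2122) = 0.90170/1.146312 = 0.78661

u ≈ 0.78661c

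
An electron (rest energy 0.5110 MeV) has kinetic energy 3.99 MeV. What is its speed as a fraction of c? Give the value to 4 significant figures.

β ≈ 0.9935

γ = 1 + K/(m₀c²) = 1 + 3.99/0.5110 = 8.80822
β = √(1 − 1/γ²) = 0.9935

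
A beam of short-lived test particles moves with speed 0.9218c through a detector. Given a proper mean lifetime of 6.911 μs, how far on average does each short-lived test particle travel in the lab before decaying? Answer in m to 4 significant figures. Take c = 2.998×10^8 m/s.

γ = 1/√(1 − 0.9218²) = 2.57954
Dilated lifetime: Δt = γτ₀ = 2.57954 × 6.911 μs = 17.8272 μs
d = vΔt = 0.9218c × 17.8272 μs = 2.76356×10^8 m/s × 1.78272×10^-5 s = 4927 m

d ≈ 4927 m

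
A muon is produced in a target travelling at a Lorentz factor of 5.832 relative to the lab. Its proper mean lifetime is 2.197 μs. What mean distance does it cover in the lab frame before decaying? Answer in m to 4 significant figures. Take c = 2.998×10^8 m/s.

β = √(1 − 1/γ²) = √(1 − 1/5.832²) = 0.985190
Dilated lifetime: Δt = γτ₀ = 5.832 × 2.197 μs = 12.8129 μs
d = vΔt = 0.985190c × 12.8129 μs = 2.95360×10^8 m/s × 1.28129×10^-5 s = 3784 m

d ≈ 3784 m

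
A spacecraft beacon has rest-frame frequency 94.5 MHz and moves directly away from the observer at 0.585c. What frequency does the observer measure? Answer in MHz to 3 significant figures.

Relativistic Doppler: f_obs = f_src √((1−β)/(1+β))
= 94.5 × √(0.41500/1.5850) = 94.5 × 0.51169 = 48.4 MHz

f_obs ≈ 48.4 MHz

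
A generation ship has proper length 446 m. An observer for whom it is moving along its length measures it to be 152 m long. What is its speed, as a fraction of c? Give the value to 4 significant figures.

γ = L₀/L = 446/152 = 2.93421
β = √(1 − 1/γ²) = 0.9401

β ≈ 0.9401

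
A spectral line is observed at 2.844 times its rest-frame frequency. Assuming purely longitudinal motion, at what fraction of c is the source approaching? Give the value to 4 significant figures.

β ≈ 0.7799

f_obs/f_src = √((1+β)/(1−β)) = 2.844  ⇒  (1+β)/(1−β) = 8.08834
β = |1 − D²|/(1 + D²) = |1 − 8.08834|/(1 + 8.08834) = 0.7799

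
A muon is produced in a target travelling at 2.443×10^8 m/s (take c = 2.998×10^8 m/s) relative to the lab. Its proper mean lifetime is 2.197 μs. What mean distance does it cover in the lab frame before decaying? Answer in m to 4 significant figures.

β = v/c = 2.443×10^8 / 2.998×10^8 = 0.814877
γ = 1/√(1 − 0.814877²) = 1.72523
Dilated lifetime: Δt = γτ₀ = 1.72523 × 2.197 μs = 3.79032 μs
d = vΔt = 0.814877c × 3.79032 μs = 2.44300×10^8 m/s × 3.79032×10^-6 s = 926.0 m

d ≈ 926.0 m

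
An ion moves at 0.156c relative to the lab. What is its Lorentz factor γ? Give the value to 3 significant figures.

γ ≈ 1.01

γ = 1/√(1 − β²) = 1/√(1 − 0.156²) = 1/√(0.97566) = 1.01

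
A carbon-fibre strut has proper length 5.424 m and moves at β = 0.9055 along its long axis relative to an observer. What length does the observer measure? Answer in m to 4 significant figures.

L ≈ 2.302 m

γ = 1/√(1 − 0.9055²) = 2.35657
Length contraction: L = L₀/γ = 5.424/2.35657 = 2.302 m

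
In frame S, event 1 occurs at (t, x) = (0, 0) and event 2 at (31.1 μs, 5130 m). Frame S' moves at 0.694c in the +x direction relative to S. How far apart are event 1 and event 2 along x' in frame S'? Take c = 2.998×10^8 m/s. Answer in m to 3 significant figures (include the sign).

γ = 1/√(1 − 0.694²) = 1.3889
Δx' = γ(Δx − vΔt) = 1.3889 × (5130 m − 0.694×(2.998×10^8 m/s)×31.1×10^-6 s)
= 1.3889 × (-1340.7 m) = -1860 m

Δx' ≈ -1860 m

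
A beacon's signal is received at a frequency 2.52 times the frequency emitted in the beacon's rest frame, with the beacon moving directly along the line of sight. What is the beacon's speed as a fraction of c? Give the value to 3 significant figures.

β ≈ 0.728

f_obs/f_src = √((1+β)/(1−β)) = 2.52  ⇒  (1+β)/(1−β) = 6.3504
β = |1 − D²|/(1 + D²) = |1 − 6.3504|/(1 + 6.3504) = 0.728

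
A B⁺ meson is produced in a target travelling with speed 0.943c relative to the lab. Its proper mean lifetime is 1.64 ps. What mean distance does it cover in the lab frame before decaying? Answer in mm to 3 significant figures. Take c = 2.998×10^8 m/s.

γ = 1/√(1 − 0.943²) = 3.0049
Dilated lifetime: Δt = γτ₀ = 3.0049 × 1.64 ps = 4.9280 ps
d = vΔt = 0.943c × 4.9280 ps = 2.8271×10^8 m/s × 4.9280×10^-12 s = 1.39 mm

d ≈ 1.39 mm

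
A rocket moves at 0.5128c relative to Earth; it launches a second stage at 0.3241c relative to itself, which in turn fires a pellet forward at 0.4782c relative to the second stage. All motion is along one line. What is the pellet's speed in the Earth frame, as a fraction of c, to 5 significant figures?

Compose boost 2: (0.3241 + 0.5128)/(1 + 0.3241×0.5128) = 0.83690/1.166198 = 0.7176308
Compose boost 3: (0.4782 + 0.7176308)/(1 + 0.4782×0.7176308) = 1.195831/1.343171 = 0.89030

u ≈ 0.89030c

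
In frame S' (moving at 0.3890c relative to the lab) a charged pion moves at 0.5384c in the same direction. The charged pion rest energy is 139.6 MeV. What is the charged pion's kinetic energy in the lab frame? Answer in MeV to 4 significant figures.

u_lab = (0.5384 + 0.3890)/(1 + 0.5384×0.3890) = 0.7668027
γ = 1/√(1 − 0.7668027²) = 1.55792
K = (γ − 1)m₀c² = (1.55792 − 1) × 139.6 = 0.557917 × 139.6 = 77.89 MeV

K ≈ 77.89 MeV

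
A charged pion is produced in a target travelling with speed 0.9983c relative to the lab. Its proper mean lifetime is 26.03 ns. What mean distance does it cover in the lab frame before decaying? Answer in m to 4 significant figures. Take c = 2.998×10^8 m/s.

d ≈ 133.7 m

γ = 1/√(1 − 0.9983²) = 17.1572
Dilated lifetime: Δt = γτ₀ = 17.1572 × 26.03 ns = 446.601 ns
d = vΔt = 0.9983c × 446.601 ns = 2.99290×10^8 m/s × 4.46601×10^-7 s = 133.7 m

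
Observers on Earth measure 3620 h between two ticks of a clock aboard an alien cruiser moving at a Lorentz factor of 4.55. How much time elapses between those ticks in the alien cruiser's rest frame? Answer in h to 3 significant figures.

γ = 4.55 (given)
Proper time: τ₀ = Δt/γ = 3620/4.55 = 796 h

τ₀ ≈ 796 h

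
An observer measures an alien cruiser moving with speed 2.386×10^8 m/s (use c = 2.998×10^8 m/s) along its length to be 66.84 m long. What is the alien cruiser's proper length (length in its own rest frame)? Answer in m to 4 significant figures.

L₀ ≈ 110.4 m

β = v/c = 2.386×10^8 / 2.998×10^8 = 0.795864
γ = 1/√(1 − 0.795864²) = 1.65159
L₀ = γL = 1.65159 × 66.84 = 110.4 m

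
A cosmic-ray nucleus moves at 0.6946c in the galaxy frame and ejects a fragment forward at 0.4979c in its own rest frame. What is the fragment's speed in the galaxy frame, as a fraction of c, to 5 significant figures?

Compose boost 2: (0.4979 + 0.6946)/(1 + 0.4979×0.6946) = 1.1925/1.345841 = 0.88606

u ≈ 0.88606c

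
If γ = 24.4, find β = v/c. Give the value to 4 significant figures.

β = √(1 − 1/γ²) = √(1 − 1/24.4²) = √(0.998320) = 0.9992

β ≈ 0.9992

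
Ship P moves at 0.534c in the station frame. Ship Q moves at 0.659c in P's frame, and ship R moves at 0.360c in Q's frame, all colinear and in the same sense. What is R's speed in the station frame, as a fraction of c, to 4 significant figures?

u ≈ 0.9429c

Compose boost 2: (0.659 + 0.534)/(1 + 0.659×0.534) = 1.193/1.35191 = 0.882458
Compose boost 3: (0.360 + 0.882458)/(1 + 0.360×0.882458) = 1.24246/1.31768 = 0.9429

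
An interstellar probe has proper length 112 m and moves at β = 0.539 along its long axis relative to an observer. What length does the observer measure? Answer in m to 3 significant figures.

γ = 1/√(1 − 0.539²) = 1.1872
Length contraction: L = L₀/γ = 112/1.1872 = 94.3 m

L ≈ 94.3 m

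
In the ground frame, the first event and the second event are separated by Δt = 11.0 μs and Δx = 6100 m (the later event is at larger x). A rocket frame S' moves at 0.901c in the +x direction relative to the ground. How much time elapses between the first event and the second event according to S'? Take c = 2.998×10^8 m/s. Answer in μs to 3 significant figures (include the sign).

γ = 1/√(1 − 0.901²) = 2.3051
Δt' = γ(Δt − vΔx/c²) = 2.3051 × (11.0 μs − 0.901×6100 m / (2.998×10^8 m/s))
= 2.3051 × (-7.3326 μs) = -16.9 μs

Δt' ≈ -16.9 μs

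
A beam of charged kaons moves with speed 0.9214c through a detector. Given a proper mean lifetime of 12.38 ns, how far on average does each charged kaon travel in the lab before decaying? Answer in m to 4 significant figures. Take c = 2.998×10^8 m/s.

γ = 1/√(1 − 0.9214²) = 2.57324
Dilated lifetime: Δt = γτ₀ = 2.57324 × 12.38 ns = 31.8567 ns
d = vΔt = 0.9214c × 31.8567 ns = 2.76236×10^8 m/s × 3.18567×10^-8 s = 8.800 m

d ≈ 8.800 m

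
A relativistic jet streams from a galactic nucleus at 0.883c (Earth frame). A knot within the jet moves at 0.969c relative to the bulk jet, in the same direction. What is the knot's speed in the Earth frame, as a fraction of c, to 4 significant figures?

u ≈ 0.9980c

Relativistic velocity addition: u = (u' + v)/(1 + u'v/c²)
= (0.969 + 0.883)/(1 + 0.969×0.883) = 1.852/1.85563 = 0.9980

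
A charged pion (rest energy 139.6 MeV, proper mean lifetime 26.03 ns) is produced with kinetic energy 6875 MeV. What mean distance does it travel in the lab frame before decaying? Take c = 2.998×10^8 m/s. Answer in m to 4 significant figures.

γ = 1 + K/(m₀c²) = 1 + 6875/139.6 = 50.2479
β = √(1 − 1/γ²) = 0.999802
Dilated lifetime: γτ₀ = 50.2479 × 26.03 ns = 1307.95 ns
d = βc·γτ₀ = 0.999802 × (2.998×10^8 m/s) × 1.30795×10^-6 s = 392.0 m

d ≈ 392.0 m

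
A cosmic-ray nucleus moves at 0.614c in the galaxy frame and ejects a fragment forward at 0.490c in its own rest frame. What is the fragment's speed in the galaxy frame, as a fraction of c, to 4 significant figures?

u ≈ 0.8487c

Compose boost 2: (0.490 + 0.614)/(1 + 0.490×0.614) = 1.104/1.30086 = 0.8487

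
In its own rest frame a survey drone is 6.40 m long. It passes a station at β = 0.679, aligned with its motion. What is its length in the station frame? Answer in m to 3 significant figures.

L ≈ 4.70 m

γ = 1/√(1 − 0.679²) = 1.3621
Length contraction: L = L₀/γ = 6.40/1.3621 = 4.70 m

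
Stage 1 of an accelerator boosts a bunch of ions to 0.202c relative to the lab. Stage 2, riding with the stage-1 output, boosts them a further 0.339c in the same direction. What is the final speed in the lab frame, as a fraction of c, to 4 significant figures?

Compose boost 2: (0.339 + 0.202)/(1 + 0.339×0.202) = 0.5410/1.06848 = 0.5063

u ≈ 0.5063c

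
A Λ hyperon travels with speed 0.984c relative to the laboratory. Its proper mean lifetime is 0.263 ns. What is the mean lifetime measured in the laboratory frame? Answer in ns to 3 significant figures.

Δt ≈ 1.48 ns

γ = 1/√(1 − 0.984²) = 5.6127
Time dilation: Δt = γτ₀ = 5.6127 × 0.263 ns = 1.48 ns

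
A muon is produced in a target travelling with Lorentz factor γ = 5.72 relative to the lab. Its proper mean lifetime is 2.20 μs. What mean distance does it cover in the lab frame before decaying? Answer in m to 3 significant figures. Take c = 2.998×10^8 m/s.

β = √(1 − 1/γ²) = √(1 − 1/5.72²) = 0.98460
Dilated lifetime: Δt = γτ₀ = 5.72 × 2.20 μs = 12.584 μs
d = vΔt = 0.98460c × 12.584 μs = 2.9518×10^8 m/s × 1.2584×10^-5 s = 3710 m

d ≈ 3710 m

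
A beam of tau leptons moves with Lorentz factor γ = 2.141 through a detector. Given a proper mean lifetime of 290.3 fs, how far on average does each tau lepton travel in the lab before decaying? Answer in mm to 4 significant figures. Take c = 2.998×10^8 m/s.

β = √(1 − 1/γ²) = √(1 − 1/2.141²) = 0.884220
Dilated lifetime: Δt = γτ₀ = 2.141 × 290.3 fs = 621.532 fs
d = vΔt = 0.884220c × 621.532 fs = 2.65089×10^8 m/s × 6.21532×10^-13 s = 0.1648 mm

d ≈ 0.1648 mm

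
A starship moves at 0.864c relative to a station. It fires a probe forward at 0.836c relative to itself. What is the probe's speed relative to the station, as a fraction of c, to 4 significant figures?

u ≈ 0.9870c

Relativistic velocity addition: u = (u' + v)/(1 + u'v/c²)
= (0.836 + 0.864)/(1 + 0.836×0.864) = 1.700/1.72230 = 0.9870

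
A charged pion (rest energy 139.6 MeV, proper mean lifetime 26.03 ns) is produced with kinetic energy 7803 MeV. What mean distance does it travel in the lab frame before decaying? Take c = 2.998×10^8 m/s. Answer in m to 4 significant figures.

γ = 1 + K/(m₀c²) = 1 + 7803/139.6 = 56.8954
β = √(1 − 1/γ²) = 0.999846
Dilated lifetime: γτ₀ = 56.8954 × 26.03 ns = 1480.99 ns
d = βc·γτ₀ = 0.999846 × (2.998×10^8 m/s) × 1.48099×10^-6 s = 443.9 m

d ≈ 443.9 m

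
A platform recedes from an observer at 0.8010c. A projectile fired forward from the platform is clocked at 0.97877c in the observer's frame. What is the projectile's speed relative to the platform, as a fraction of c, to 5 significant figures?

Inverse velocity addition: u' = (u − v)/(1 − uv/c²)
= (0.97877 − 0.8010)/(1 − 0.97877×0.8010) = 0.17777/0.2160052 = 0.82299

u' ≈ 0.82299c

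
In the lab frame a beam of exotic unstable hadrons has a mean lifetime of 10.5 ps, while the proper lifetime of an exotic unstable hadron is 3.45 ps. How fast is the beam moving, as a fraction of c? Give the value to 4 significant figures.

γ = Δt/τ₀ = 10.5/3.45 = 3.04348
β = √(1 − 1/γ²) = √(1 − 1/3.04348²) = 0.9445

β ≈ 0.9445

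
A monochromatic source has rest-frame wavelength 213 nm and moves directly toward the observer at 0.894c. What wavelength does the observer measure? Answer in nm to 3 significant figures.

λ_obs ≈ 50.4 nm

Relativistic Doppler: λ_obs = λ_src √((1−β)/(1+β))
= 213 × √(0.10600/1.8940) = 213 × 0.23657 = 50.4 nm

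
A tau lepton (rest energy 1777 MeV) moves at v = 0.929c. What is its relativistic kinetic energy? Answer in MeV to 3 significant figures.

γ = 1/√(1 − 0.929²) = 2.7021
K = (γ − 1)m₀c² = (2.7021 − 1) × 1777 MeV = 1.7021 × 1777 MeV = 3020 MeV

K ≈ 3020 MeV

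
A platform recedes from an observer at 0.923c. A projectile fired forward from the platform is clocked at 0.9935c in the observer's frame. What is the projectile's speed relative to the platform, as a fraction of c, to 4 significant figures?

u' ≈ 0.8494c

Inverse velocity addition: u' = (u − v)/(1 − uv/c²)
= (0.9935 − 0.923)/(1 − 0.9935×0.923) = 0.07050/0.0829995 = 0.8494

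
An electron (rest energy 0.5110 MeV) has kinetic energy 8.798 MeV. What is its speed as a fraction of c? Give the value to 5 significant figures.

γ = 1 + K/(m₀c²) = 1 + 8.798/0.5110 = 18.21722
β = √(1 − 1/γ²) = 0.99849

β ≈ 0.99849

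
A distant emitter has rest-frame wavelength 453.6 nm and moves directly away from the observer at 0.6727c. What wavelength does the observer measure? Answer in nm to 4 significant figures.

λ_obs ≈ 1025 nm

Relativistic Doppler: λ_obs = λ_src √((1+β)/(1−β))
= 453.6 × √(1.67270/0.327300) = 453.6 × 2.26066 = 1025 nm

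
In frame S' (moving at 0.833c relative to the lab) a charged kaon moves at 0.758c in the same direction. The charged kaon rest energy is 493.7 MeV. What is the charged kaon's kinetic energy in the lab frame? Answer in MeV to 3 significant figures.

K ≈ 1740 MeV

u_lab = (0.758 + 0.833)/(1 + 0.758×0.833) = 0.975228
γ = 1/√(1 − 0.975228²) = 4.5207
K = (γ − 1)m₀c² = (4.5207 − 1) × 493.7 = 3.5207 × 493.7 = 1740 MeV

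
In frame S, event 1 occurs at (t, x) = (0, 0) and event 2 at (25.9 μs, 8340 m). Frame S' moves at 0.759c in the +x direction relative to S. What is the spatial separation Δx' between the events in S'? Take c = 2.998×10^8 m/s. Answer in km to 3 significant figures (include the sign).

Δx' ≈ 3.76 km

γ = 1/√(1 − 0.759²) = 1.5359
Δx' = γ(Δx − vΔt) = 1.5359 × (8340 m − 0.759×(2.998×10^8 m/s)×25.9×10^-6 s)
= 1.5359 × (2446.5 m) = 3.76 km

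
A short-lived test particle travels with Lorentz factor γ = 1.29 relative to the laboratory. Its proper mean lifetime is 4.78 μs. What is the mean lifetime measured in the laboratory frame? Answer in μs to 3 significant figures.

γ = 1.29 (given)
Time dilation: Δt = γτ₀ = 1.29 × 4.78 μs = 6.17 μs

Δt ≈ 6.17 μs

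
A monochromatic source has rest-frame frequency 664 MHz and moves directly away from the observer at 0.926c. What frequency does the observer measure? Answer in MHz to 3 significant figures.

f_obs ≈ 130 MHz

Relativistic Doppler: f_obs = f_src √((1−β)/(1+β))
= 664 × √(0.074000/1.9260) = 664 × 0.19601 = 130 MHz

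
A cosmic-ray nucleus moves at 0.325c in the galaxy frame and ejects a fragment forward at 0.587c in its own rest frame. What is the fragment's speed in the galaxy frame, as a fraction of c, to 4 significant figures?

u ≈ 0.7659c

Compose boost 2: (0.587 + 0.325)/(1 + 0.587×0.325) = 0.9120/1.19077 = 0.7659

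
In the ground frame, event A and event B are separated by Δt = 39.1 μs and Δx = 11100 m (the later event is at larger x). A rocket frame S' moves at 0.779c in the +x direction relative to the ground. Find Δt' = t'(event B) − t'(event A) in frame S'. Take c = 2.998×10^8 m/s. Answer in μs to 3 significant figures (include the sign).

Δt' ≈ 16.4 μs

γ = 1/√(1 − 0.779²) = 1.5948
Δt' = γ(Δt − vΔx/c²) = 1.5948 × (39.1 μs − 0.779×11100 m / (2.998×10^8 m/s))
= 1.5948 × (10.258 μs) = 16.4 μs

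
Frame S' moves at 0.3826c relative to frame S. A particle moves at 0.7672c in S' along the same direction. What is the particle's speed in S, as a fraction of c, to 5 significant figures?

Relativistic velocity addition: u = (u' + v)/(1 + u'v/c²)
= (0.7672 + 0.3826)/(1 + 0.7672×0.3826) = 1.1498/1.293531 = 0.88888

u ≈ 0.88888c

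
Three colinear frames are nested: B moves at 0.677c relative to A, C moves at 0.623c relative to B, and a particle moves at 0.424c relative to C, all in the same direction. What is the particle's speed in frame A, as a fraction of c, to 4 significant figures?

u ≈ 0.9644c

Compose boost 2: (0.623 + 0.677)/(1 + 0.623×0.677) = 1.300/1.42177 = 0.914353
Compose boost 3: (0.424 + 0.914353)/(1 + 0.424×0.914353) = 1.33835/1.38769 = 0.9644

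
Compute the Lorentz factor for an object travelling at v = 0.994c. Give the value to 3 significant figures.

γ ≈ 9.14

γ = 1/√(1 − β²) = 1/√(1 − 0.994²) = 1/√(0.011964) = 9.14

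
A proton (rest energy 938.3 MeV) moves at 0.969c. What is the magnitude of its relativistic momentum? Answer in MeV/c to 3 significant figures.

p ≈ 3680 MeV/c

γ = 1/√(1 − 0.969²) = 4.0476
p = γβm₀c = 4.0476 × 0.969 × 938.3 MeV/c = 3680 MeV/c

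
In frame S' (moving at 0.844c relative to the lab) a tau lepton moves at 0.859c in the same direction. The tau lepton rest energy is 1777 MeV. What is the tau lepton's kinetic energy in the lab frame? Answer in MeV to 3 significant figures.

u_lab = (0.859 + 0.844)/(1 + 0.859×0.844) = 0.987249
γ = 1/√(1 − 0.987249²) = 6.2820
K = (γ − 1)m₀c² = (6.2820 − 1) × 1777 = 5.2820 × 1777 = 9390 MeV

K ≈ 9390 MeV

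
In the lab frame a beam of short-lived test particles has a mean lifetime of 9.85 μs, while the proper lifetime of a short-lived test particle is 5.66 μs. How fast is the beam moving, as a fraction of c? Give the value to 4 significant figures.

γ = Δt/τ₀ = 9.85/5.66 = 1.74028
β = √(1 − 1/γ²) = √(1 − 1/1.74028²) = 0.8184

β ≈ 0.8184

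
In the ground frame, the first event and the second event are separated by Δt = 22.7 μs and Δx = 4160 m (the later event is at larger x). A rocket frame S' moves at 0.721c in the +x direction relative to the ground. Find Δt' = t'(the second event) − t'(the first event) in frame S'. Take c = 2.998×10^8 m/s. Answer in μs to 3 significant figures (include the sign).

γ = 1/√(1 − 0.721²) = 1.4431
Δt' = γ(Δt − vΔx/c²) = 1.4431 × (22.7 μs − 0.721×4160 m / (2.998×10^8 m/s))
= 1.4431 × (12.695 μs) = 18.3 μs

Δt' ≈ 18.3 μs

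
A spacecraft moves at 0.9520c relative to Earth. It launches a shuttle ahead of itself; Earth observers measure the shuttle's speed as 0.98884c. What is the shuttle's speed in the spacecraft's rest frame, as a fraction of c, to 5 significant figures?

Inverse velocity addition: u' = (u − v)/(1 − uv/c²)
= (0.98884 − 0.9520)/(1 − 0.98884×0.9520) = 0.036840/0.05862432 = 0.62841

u' ≈ 0.62841c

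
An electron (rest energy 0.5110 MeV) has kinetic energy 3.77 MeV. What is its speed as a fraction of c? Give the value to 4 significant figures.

γ = 1 + K/(m₀c²) = 1 + 3.77/0.5110 = 8.37769
β = √(1 − 1/γ²) = 0.9929

β ≈ 0.9929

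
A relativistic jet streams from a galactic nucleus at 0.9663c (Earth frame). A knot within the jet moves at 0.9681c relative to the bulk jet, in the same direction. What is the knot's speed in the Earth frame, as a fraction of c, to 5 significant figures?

Relativistic velocity addition: u = (u' + v)/(1 + u'v/c²)
= (0.9681 + 0.9663)/(1 + 0.9681×0.9663) = 1.9344/1.935475 = 0.99944

u ≈ 0.99944c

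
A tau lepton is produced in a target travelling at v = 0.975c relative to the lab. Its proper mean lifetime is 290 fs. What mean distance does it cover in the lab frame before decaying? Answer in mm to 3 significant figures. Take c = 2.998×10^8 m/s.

d ≈ 0.381 mm

γ = 1/√(1 − 0.975²) = 4.5004
Dilated lifetime: Δt = γτ₀ = 4.5004 × 290 fs = 1305.1 fs
d = vΔt = 0.975c × 1305.1 fs = 2.9230×10^8 m/s × 1.3051×10^-12 s = 0.381 mm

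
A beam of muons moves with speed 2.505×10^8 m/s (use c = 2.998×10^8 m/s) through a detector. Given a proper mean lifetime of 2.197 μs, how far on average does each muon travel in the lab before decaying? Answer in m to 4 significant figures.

d ≈ 1002 m

β = v/c = 2.505×10^8 / 2.998×10^8 = 0.835557
γ = 1/√(1 − 0.835557²) = 1.82016
Dilated lifetime: Δt = γτ₀ = 1.82016 × 2.197 μs = 3.99888 μs
d = vΔt = 0.835557c × 3.99888 μs = 2.50500×10^8 m/s × 3.99888×10^-6 s = 1002 m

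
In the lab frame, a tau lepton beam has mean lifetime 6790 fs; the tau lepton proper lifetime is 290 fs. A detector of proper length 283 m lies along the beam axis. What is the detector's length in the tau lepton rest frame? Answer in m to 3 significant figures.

Time dilation ⇒ γ = Δt/τ₀ = 6790/290 = 23.414
Length contraction: L = L₀/γ = 283/23.414 = 12.1 m

L ≈ 12.1 m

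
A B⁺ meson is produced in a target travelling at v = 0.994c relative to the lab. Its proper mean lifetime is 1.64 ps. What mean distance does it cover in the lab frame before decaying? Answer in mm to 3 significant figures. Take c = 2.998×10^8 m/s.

d ≈ 4.47 mm

γ = 1/√(1 − 0.994²) = 9.1424
Dilated lifetime: Δt = γτ₀ = 9.1424 × 1.64 ps = 14.994 ps
d = vΔt = 0.994c × 14.994 ps = 2.9800×10^8 m/s × 1.4994×10^-11 s = 4.47 mm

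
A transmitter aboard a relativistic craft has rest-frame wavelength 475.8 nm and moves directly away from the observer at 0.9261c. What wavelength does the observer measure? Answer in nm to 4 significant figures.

λ_obs ≈ 2429 nm

Relativistic Doppler: λ_obs = λ_src √((1+β)/(1−β))
= 475.8 × √(1.92610/0.0739000) = 475.8 × 5.10525 = 2429 nm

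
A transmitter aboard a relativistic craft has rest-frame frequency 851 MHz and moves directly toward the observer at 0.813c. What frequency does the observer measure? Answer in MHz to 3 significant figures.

Relativistic Doppler: f_obs = f_src √((1+β)/(1−β))
= 851 × √(1.8130/0.18700) = 851 × 3.1137 = 2650 MHz

f_obs ≈ 2650 MHz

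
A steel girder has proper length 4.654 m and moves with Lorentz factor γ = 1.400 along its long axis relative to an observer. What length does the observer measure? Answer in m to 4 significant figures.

γ = 1.400 (given)
Length contraction: L = L₀/γ = 4.654/1.400 = 3.324 m

L ≈ 3.324 m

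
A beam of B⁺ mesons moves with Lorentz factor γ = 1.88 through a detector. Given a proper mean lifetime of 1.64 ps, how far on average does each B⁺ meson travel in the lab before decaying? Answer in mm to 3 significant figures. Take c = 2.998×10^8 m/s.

β = √(1 − 1/γ²) = √(1 − 1/1.88²) = 0.84680
Dilated lifetime: Δt = γτ₀ = 1.88 × 1.64 ps = 3.0832 ps
d = vΔt = 0.84680c × 3.0832 ps = 2.5387×10^8 m/s × 3.0832×10^-12 s = 0.783 mm

d ≈ 0.783 mm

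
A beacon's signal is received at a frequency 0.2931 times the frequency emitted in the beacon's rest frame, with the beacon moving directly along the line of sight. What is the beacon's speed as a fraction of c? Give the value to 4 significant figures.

β ≈ 0.8418

f_obs/f_src = √((1−β)/(1+β)) = 0.2931  ⇒  (1−β)/(1+β) = 0.0859076
β = |1 − D²|/(1 + D²) = |1 − 0.0859076|/(1 + 0.0859076) = 0.8418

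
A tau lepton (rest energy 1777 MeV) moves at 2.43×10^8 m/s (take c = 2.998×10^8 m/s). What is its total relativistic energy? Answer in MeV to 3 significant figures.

β = v/c = 2.43×10^8 / 2.998×10^8 = 0.81054
γ = 1/√(1 − 0.81054²) = 1.7074
E = γm₀c² = 1.7074 × 1777 MeV = 3030 MeV

E ≈ 3030 MeV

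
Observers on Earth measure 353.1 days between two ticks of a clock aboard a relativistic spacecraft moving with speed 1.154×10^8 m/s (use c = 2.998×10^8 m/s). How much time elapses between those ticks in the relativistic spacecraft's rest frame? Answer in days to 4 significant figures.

β = v/c = 1.154×10^8 / 2.998×10^8 = 0.384923
γ = 1/√(1 − 0.384923²) = 1.08348
Proper time: τ₀ = Δt/γ = 353.1/1.08348 = 325.9 days

τ₀ ≈ 325.9 days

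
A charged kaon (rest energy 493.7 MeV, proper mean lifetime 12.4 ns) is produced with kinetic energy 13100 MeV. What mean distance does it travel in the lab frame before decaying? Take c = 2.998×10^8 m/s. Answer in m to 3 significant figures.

d ≈ 102 m

γ = 1 + K/(m₀c²) = 1 + 13100/493.7 = 27.534
β = √(1 − 1/γ²) = 0.99934
Dilated lifetime: γτ₀ = 27.534 × 12.4 ns = 341.43 ns
d = βc·γτ₀ = 0.99934 × (2.998×10^8 m/s) × 3.4143×10^-7 s = 102 m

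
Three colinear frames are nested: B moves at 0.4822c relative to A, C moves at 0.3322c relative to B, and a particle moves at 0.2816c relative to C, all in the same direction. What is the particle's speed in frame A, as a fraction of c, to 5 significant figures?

u ≈ 0.82122c

Compose boost 2: (0.3322 + 0.4822)/(1 + 0.3322×0.4822) = 0.81440/1.160187 = 0.7019559
Compose boost 3: (0.2816 + 0.7019559)/(1 + 0.2816×0.7019559) = 0.9835559/1.197671 = 0.82122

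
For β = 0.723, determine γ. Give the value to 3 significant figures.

γ = 1/√(1 − β²) = 1/√(1 − 0.723²) = 1/√(0.47727) = 1.45

γ ≈ 1.45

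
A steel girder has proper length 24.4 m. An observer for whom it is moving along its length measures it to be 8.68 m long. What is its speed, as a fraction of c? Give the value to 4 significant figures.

β ≈ 0.9346

γ = L₀/L = 24.4/8.68 = 2.81106
β = √(1 − 1/γ²) = 0.9346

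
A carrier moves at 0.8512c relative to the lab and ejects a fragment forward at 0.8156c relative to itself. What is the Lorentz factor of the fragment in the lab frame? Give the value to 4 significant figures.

u_lab = (0.8156 + 0.8512)/(1 + 0.8156×0.8512) = 1.6668/1.694239 = 0.9838047
γ = 1/√(1 − 0.9838047²) = 5.579

γ ≈ 5.579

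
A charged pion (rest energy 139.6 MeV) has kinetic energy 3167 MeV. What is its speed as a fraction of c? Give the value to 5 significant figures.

β ≈ 0.99911

γ = 1 + K/(m₀c²) = 1 + 3167/139.6 = 23.68625
β = √(1 − 1/γ²) = 0.99911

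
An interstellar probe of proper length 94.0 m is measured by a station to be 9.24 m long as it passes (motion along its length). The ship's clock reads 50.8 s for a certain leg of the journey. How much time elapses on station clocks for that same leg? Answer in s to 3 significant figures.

Δt ≈ 517 s

Length contraction ⇒ γ = L₀/L = 94.0/9.24 = 10.173
Time dilation: Δt = γτ₀ = 10.173 × 50.8 s = 517 s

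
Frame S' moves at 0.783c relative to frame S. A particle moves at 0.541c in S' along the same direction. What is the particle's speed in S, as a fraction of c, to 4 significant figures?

Relativistic velocity addition: u = (u' + v)/(1 + u'v/c²)
= (0.541 + 0.783)/(1 + 0.541×0.783) = 1.324/1.42360 = 0.9300

u ≈ 0.9300c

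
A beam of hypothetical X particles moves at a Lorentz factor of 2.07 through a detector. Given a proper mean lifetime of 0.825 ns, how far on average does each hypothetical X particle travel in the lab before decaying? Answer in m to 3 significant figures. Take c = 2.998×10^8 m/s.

d ≈ 0.448 m

β = √(1 − 1/γ²) = √(1 − 1/2.07²) = 0.87557
Dilated lifetime: Δt = γτ₀ = 2.07 × 0.825 ns = 1.7077 ns
d = vΔt = 0.87557c × 1.7077 ns = 2.6250×10^8 m/s × 1.7078×10^-9 s = 0.448 m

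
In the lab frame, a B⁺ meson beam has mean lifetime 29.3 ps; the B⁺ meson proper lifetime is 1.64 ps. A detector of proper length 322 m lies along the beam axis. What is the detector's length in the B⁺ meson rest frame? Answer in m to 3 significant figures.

Time dilation ⇒ γ = Δt/τ₀ = 29.3/1.64 = 17.866
Length contraction: L = L₀/γ = 322/17.866 = 18.0 m

L ≈ 18.0 m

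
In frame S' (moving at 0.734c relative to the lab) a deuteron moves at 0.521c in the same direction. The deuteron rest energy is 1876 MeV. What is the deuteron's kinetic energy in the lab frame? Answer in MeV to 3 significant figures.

K ≈ 2600 MeV

u_lab = (0.521 + 0.734)/(1 + 0.521×0.734) = 0.907832
γ = 1/√(1 − 0.907832²) = 2.3847
K = (γ − 1)m₀c² = (2.3847 − 1) × 1876 = 1.3847 × 1876 = 2600 MeV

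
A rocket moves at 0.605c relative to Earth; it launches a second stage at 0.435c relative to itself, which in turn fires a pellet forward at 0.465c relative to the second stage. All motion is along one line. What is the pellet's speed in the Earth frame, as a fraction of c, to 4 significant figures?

u ≈ 0.9316c

Compose boost 2: (0.435 + 0.605)/(1 + 0.435×0.605) = 1.040/1.26317 = 0.823322
Compose boost 3: (0.465 + 0.823322)/(1 + 0.465×0.823322) = 1.28832/1.38284 = 0.9316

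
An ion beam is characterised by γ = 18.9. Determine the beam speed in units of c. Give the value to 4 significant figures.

β = √(1 − 1/γ²) = √(1 − 1/18.9²) = √(0.997201) = 0.9986

β ≈ 0.9986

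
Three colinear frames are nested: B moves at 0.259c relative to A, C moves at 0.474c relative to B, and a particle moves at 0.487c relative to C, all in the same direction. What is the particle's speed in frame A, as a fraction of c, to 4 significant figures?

u ≈ 0.8649c

Compose boost 2: (0.474 + 0.259)/(1 + 0.474×0.259) = 0.7330/1.12277 = 0.652852
Compose boost 3: (0.487 + 0.652852)/(1 + 0.487×0.652852) = 1.13985/1.31794 = 0.8649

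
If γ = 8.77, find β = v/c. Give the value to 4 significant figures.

β ≈ 0.9935

β = √(1 − 1/γ²) = √(1 − 1/8.77²) = √(0.986998) = 0.9935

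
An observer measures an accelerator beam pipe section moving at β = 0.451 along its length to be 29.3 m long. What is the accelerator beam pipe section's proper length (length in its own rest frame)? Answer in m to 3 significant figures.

γ = 1/√(1 − 0.451²) = 1.1204
L₀ = γL = 1.1204 × 29.3 = 32.8 m

L₀ ≈ 32.8 m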